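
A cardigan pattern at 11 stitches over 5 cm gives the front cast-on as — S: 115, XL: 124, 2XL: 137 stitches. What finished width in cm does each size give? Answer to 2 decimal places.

11/5 = 2.2 sts per cm.
S: 115 / 2.2 = 52.273 → 52.27 cm.
XL: 124 / 2.2 = 56.364 → 56.36 cm.
2XL: 137 / 2.2 = 62.273 → 62.27 cm.

S 52.27 cm; XL 56.36 cm; 2XL 62.27 cm.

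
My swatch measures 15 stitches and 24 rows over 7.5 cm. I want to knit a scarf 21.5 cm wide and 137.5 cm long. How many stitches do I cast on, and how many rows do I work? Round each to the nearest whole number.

Cast on 43 stitches and work 440 rows.

Stitch gauge = 15/7.5 = 2 sts/cm; 21.5 × 2 = 43.00 → 43 sts.
Row gauge = 24/7.5 = 3.2 rows/cm; 137.5 × 3.2 = 440.00 → 440 rows.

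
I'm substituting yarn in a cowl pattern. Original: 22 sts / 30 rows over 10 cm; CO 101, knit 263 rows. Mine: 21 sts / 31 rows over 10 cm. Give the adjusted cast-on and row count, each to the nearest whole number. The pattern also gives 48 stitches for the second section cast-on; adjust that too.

Stitches: 101 × 21/22 = 96.41 → 96.
Rows: 263 × 31/30 = 271.77 → 272.
second section cast-on: 48 × 21/22 = 45.82 → 46.

Cast on 96 stitches; work 272 rows; second section cast-on 46 stitches.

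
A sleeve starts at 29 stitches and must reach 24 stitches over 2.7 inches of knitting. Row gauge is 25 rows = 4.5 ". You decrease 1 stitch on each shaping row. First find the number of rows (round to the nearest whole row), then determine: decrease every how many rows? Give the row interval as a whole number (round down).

Rows = 2.7 × 5.556 = 15.0 → 15 rows.
Stitches to remove: 5 → 5 shaping rows (at 1 st each).
15 / 5 = 3.00 → every 3 rows.

Decrease every 3rd row.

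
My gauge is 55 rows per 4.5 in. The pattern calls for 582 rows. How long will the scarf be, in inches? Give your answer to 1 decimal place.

55 rows / 4.5 inch = 12.222 rows per inch.
582 / 12.222 = 47.62 inches.

47.6 inches.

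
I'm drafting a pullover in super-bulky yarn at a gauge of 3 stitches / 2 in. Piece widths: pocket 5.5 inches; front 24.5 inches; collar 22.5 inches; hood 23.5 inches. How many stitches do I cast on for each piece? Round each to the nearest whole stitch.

Rate = 3/2 = 1.5 sts per in.
pocket: 5.5 × 1.5 = 8.25 → 8.
front: 24.5 × 1.5 = 36.75 → 37.
collar: 22.5 × 1.5 = 33.75 → 34.
hood: 23.5 × 1.5 = 35.25 → 35.

pocket 8; front 37; collar 34; hood 35.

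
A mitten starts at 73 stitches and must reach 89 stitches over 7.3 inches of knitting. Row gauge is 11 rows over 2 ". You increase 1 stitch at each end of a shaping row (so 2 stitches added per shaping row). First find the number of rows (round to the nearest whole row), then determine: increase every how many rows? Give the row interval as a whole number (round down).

Increase every 5th row.

Rows = 7.3 × 5.5 = 40.1 → 40 rows.
Stitches to add: 16 → 8 shaping rows (at 2 st each).
40 / 8 = 5.00 → every 5 rows.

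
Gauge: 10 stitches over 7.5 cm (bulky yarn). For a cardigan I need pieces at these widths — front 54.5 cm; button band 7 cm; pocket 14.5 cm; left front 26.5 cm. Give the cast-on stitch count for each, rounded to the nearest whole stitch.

front 73; button band 9; pocket 19; left front 35.

Rate = 10/7.5 = 1.333 sts per cm.
front: 54.5 × 1.333 = 72.67 → 73.
button band: 7 × 1.333 = 9.33 → 9.
pocket: 14.5 × 1.333 = 19.33 → 19.
left front: 26.5 × 1.333 = 35.33 → 35.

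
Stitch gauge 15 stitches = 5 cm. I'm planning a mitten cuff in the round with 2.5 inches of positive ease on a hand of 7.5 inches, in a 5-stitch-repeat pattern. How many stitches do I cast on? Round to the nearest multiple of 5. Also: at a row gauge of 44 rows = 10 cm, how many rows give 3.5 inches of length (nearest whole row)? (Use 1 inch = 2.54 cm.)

Finished = 7.5 + 2.5 = 10 inches.
10 inches × 2.54 = 25.40 cm.
15/5 = 3 sts per cm; 25.40 × 3 = 76.20 sts.
Nearest multiple of 5 → 75.
3.5 inches = 8.89 cm; × 4.4 = 39.12 → 39 rows.

Cast on 75 stitches; work 39 rows.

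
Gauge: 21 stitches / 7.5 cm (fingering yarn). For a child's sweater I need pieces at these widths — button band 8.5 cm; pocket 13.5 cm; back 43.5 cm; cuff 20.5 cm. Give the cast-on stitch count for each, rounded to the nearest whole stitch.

Rate = 21/7.5 = 2.8 sts per cm.
button band: 8.5 × 2.8 = 23.80 → 24.
pocket: 13.5 × 2.8 = 37.80 → 38.
back: 43.5 × 2.8 = 121.80 → 122.
cuff: 20.5 × 2.8 = 57.40 → 57.

button band 24; pocket 38; back 122; cuff 57.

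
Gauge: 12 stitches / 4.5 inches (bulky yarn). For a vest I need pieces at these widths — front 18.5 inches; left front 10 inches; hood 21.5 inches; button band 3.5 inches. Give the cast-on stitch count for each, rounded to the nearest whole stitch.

front 49; left front 27; hood 57; button band 9.

Rate = 12/4.5 = 2.667 sts per in.
front: 18.5 × 2.667 = 49.33 → 49.
left front: 10 × 2.667 = 26.67 → 27.
hood: 21.5 × 2.667 = 57.33 → 57.
button band: 3.5 × 2.667 = 9.33 → 9.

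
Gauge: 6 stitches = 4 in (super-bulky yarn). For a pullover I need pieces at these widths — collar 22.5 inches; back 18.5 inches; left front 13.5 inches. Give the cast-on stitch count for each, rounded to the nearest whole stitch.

Rate = 6/4 = 1.5 sts per in.
collar: 22.5 × 1.5 = 33.75 → 34.
back: 18.5 × 1.5 = 27.75 → 28.
left front: 13.5 × 1.5 = 20.25 → 20.

collar 34; back 28; left front 20.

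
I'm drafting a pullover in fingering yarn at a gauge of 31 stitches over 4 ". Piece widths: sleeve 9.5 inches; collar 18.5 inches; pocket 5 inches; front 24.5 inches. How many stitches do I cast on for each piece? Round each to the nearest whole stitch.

Rate = 31/4 = 7.75 sts per in.
sleeve: 9.5 × 7.75 = 73.62 → 74.
collar: 18.5 × 7.75 = 143.38 → 143.
pocket: 5 × 7.75 = 38.75 → 39.
front: 24.5 × 7.75 = 189.88 → 190.

sleeve 74; collar 143; pocket 39; front 190.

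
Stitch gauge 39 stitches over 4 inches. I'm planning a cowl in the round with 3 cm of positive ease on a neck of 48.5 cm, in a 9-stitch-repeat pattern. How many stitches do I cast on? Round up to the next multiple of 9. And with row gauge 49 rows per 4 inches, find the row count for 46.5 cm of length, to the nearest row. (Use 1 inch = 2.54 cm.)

Cast on 198 stitches; work 224 rows.

Finished = 48.5 + 3 = 51.5 cm.
51.5 cm × 1/2.54 = 20.28 inches.
39/4 = 9.75 sts per in; 20.28 × 9.75 = 197.69 sts.
Next multiple of 9 → 198.
46.5 cm = 18.31 inches; × 12.25 = 224.26 → 224 rows.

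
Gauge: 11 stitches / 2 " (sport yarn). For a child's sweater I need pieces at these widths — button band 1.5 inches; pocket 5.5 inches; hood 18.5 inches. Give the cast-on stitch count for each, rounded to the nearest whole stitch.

button band 8; pocket 30; hood 102.

Rate = 11/2 = 5.5 sts per in.
button band: 1.5 × 5.5 = 8.25 → 8.
pocket: 5.5 × 5.5 = 30.25 → 30.
hood: 18.5 × 5.5 = 101.75 → 102.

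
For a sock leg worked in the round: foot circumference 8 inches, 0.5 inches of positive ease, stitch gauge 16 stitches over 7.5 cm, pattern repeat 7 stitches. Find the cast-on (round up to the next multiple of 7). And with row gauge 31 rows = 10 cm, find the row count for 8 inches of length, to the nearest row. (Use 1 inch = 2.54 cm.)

Finished = 8 + 0.5 = 8.5 inches.
8.5 inches × 2.54 = 21.59 cm.
16/7.5 = 2.133 sts per cm; 21.59 × 2.133 = 46.06 sts.
Next multiple of 7 → 49.
8 inches = 20.32 cm; × 3.1 = 62.99 → 63 rows.

Cast on 49 stitches; work 63 rows.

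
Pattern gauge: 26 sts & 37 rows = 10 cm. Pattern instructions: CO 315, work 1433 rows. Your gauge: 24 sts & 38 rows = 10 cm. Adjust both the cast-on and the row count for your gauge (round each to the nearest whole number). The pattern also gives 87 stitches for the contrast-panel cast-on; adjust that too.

Stitches: 315 × 24/26 = 290.77 → 291.
Rows: 1433 × 38/37 = 1471.73 → 1472.
contrast-panel cast-on: 87 × 24/26 = 80.31 → 80.

Cast on 291 stitches; work 1472 rows; contrast-panel cast-on 80 stitches.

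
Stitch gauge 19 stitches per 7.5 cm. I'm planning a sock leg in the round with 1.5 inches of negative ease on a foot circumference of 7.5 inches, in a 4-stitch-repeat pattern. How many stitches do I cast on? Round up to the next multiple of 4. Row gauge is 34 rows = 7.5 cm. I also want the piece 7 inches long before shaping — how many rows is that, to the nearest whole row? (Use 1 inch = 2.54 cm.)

Cast on 40 stitches; work 81 rows.

Finished = 7.5 − 1.5 = 6 inches.
6 inches × 2.54 = 15.24 cm.
19/7.5 = 2.533 sts per cm; 15.24 × 2.533 = 38.61 sts.
Next multiple of 4 → 40.
7 inches = 17.78 cm; × 4.533 = 80.60 → 81 rows.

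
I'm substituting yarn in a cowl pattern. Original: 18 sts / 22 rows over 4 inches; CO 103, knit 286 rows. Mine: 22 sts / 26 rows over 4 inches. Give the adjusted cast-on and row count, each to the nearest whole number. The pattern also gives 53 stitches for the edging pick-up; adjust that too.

Cast on 126 stitches; work 338 rows; edging pick-up 65 stitches.

Stitches: 103 × 22/18 = 125.89 → 126.
Rows: 286 × 26/22 = 338.00 → 338.
edging pick-up: 53 × 22/18 = 64.78 → 65.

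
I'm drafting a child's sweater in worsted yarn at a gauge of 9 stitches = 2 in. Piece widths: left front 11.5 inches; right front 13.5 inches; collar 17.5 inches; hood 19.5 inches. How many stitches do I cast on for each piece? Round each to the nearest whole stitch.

left front 52; right front 61; collar 79; hood 88.

Rate = 9/2 = 4.5 sts per in.
left front: 11.5 × 4.5 = 51.75 → 52.
right front: 13.5 × 4.5 = 60.75 → 61.
collar: 17.5 × 4.5 = 78.75 → 79.
hood: 19.5 × 4.5 = 87.75 → 88.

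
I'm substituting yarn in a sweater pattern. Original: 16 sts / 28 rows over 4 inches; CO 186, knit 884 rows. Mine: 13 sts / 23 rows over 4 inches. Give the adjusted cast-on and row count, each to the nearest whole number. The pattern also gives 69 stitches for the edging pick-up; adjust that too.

Cast on 151 stitches; work 726 rows; edging pick-up 56 stitches.

Stitches: 186 × 13/16 = 151.12 → 151.
Rows: 884 × 23/28 = 726.14 → 726.
edging pick-up: 69 × 13/16 = 56.06 → 56.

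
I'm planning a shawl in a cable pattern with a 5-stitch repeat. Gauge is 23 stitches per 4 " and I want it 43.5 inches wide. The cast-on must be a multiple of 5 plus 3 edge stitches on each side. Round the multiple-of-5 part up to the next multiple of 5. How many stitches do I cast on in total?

23 / 4 = 5.75 sts per inch.
43.5 × 5.75 = 250.12 sts.
Less 6 edge sts → 244.12 for the repeat.
Next multiple of 5: 245.
Add back 6 edge sts → 251.

251 stitches.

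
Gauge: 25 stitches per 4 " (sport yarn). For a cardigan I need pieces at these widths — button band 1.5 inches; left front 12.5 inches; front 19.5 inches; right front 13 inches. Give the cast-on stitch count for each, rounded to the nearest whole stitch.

button band 9; left front 78; front 122; right front 81.

Rate = 25/4 = 6.25 sts per in.
button band: 1.5 × 6.25 = 9.38 → 9.
left front: 12.5 × 6.25 = 78.12 → 78.
front: 19.5 × 6.25 = 121.88 → 122.
right front: 13 × 6.25 = 81.25 → 81.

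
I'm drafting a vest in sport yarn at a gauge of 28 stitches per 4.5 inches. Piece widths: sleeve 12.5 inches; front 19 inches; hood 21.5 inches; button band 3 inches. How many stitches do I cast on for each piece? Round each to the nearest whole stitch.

sleeve 78; front 118; hood 134; button band 19.

Rate = 28/4.5 = 6.222 sts per in.
sleeve: 12.5 × 6.222 = 77.78 → 78.
front: 19 × 6.222 = 118.22 → 118.
hood: 21.5 × 6.222 = 133.78 → 134.
button band: 3 × 6.222 = 18.67 → 19.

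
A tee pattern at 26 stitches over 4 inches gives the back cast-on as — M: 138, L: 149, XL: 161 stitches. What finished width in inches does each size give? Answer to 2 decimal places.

M 21.23 inches; L 22.92 inches; XL 24.77 inches.

26/4 = 6.5 sts per in.
M: 138 / 6.5 = 21.231 → 21.23 in.
L: 149 / 6.5 = 22.923 → 22.92 in.
XL: 161 / 6.5 = 24.769 → 24.77 in.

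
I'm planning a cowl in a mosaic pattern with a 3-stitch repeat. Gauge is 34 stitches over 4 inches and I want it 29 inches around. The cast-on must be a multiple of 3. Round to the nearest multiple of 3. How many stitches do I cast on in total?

34 / 4 = 8.5 sts per inch.
29 × 8.5 = 246.50 sts.
Nearest multiple of 3: 246.

Cast on 246 stitches.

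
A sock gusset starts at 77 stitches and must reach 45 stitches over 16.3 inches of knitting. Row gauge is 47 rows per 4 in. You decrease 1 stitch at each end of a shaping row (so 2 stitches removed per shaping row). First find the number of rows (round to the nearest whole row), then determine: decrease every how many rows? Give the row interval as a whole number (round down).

Rows = 16.3 × 11.75 = 191.5 → 192 rows.
Stitches to remove: 32 → 16 shaping rows (at 2 st each).
192 / 16 = 12.00 → every 12 rows.

Decrease every 12th row.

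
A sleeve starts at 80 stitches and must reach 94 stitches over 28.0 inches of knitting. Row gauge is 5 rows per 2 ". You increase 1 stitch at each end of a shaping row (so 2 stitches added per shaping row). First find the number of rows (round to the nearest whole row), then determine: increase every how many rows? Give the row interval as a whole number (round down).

Increase every 10th row.

Rows = 28.0 × 2.5 = 70.0 → 70 rows.
Stitches to add: 14 → 7 shaping rows (at 2 st each).
70 / 7 = 10.00 → every 10 rows.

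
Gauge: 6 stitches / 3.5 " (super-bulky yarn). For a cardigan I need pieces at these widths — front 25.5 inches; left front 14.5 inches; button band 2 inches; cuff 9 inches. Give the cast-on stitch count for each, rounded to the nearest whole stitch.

front 44; left front 25; button band 3; cuff 15.

Rate = 6/3.5 = 1.714 sts per in.
front: 25.5 × 1.714 = 43.71 → 44.
left front: 14.5 × 1.714 = 24.86 → 25.
button band: 2 × 1.714 = 3.43 → 3.
cuff: 9 × 1.714 = 15.43 → 15.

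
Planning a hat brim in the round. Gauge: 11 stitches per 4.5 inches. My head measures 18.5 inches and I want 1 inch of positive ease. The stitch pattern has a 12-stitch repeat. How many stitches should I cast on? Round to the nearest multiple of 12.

Cast on 48 stitches.

Finished = 18.5 + 1 = 19.5 inches.
11 / 4.5 = 2.444 sts/in.
19.5 × 2.444 = 47.67 sts.
Nearest multiple of 12: 48.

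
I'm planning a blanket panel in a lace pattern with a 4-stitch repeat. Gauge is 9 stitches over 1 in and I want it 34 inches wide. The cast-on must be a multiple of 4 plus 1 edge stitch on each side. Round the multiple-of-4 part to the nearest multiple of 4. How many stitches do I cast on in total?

9 / 1 = 9 sts per inch.
34 × 9 = 306.00 sts.
Less 2 edge sts → 304.00 for the repeat.
Nearest multiple of 4: 304.
Add back 2 edge sts → 306.

CO 306 sts.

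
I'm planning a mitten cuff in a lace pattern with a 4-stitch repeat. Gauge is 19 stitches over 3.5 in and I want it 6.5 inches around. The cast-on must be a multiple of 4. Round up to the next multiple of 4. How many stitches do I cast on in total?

19 / 3.5 = 5.429 sts per inch.
6.5 × 5.429 = 35.29 sts.
Next multiple of 4: 36.

Cast on 36 stitches.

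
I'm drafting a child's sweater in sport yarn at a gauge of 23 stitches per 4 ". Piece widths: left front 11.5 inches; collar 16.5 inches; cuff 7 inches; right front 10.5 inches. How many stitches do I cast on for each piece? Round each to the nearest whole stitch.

Rate = 23/4 = 5.75 sts per in.
left front: 11.5 × 5.75 = 66.12 → 66.
collar: 16.5 × 5.75 = 94.88 → 95.
cuff: 7 × 5.75 = 40.25 → 40.
right front: 10.5 × 5.75 = 60.38 → 60.

left front 66; collar 95; cuff 40; right front 60.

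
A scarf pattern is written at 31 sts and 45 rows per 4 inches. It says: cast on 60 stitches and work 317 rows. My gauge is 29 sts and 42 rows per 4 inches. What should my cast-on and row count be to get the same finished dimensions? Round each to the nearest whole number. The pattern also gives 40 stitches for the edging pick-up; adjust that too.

Cast on 56 stitches; work 296 rows; edging pick-up 37 stitches.

Stitches: 60 × 29/31 = 56.13 → 56.
Rows: 317 × 42/45 = 295.87 → 296.
edging pick-up: 40 × 29/31 = 37.42 → 37.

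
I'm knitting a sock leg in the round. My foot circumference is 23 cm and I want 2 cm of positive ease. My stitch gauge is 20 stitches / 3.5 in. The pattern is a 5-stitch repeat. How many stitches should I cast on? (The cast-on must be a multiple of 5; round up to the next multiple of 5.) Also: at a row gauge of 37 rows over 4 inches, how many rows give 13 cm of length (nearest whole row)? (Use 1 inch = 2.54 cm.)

Cast on 60 stitches; work 47 rows.

Finished = 23 + 2 = 25 cm.
25 cm × 1/2.54 = 9.84 inches.
20/3.5 = 5.714 sts per in; 9.84 × 5.714 = 56.24 sts.
Next multiple of 5 → 60.
13 cm = 5.12 inches; × 9.25 = 47.34 → 47 rows.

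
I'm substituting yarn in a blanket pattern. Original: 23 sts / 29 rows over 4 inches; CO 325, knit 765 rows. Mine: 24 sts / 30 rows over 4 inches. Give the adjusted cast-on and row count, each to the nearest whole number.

Cast on 339 stitches; work 791 rows.

Stitches: 325 × 24/23 = 339.13 → 339.
Rows: 765 × 30/29 = 791.38 → 791.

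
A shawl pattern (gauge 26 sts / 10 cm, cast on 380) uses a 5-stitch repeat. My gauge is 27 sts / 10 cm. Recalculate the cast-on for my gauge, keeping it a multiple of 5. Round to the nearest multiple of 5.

CO 395 sts.

380 × 27 / 26 = 394.62.
Nearest multiple of 5: 395.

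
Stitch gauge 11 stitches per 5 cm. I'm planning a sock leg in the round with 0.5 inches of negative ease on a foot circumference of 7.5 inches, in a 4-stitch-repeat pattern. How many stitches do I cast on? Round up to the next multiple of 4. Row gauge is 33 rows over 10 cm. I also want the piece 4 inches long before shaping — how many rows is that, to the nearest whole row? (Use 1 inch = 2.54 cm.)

Cast on 40 stitches; work 34 rows.

Finished = 7.5 − 0.5 = 7 inches.
7 inches × 2.54 = 17.78 cm.
11/5 = 2.2 sts per cm; 17.78 × 2.2 = 39.12 sts.
Next multiple of 4 → 40.
4 inches = 10.16 cm; × 3.3 = 33.53 → 34 rows.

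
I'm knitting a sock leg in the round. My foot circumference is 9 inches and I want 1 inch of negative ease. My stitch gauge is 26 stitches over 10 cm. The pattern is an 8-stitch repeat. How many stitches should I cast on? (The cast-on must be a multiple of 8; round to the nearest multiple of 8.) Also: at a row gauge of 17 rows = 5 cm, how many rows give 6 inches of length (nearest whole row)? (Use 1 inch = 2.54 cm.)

Finished = 9 − 1 = 8 inches.
8 inches × 2.54 = 20.32 cm.
26/10 = 2.6 sts per cm; 20.32 × 2.6 = 52.83 sts.
Nearest multiple of 8 → 56.
6 inches = 15.24 cm; × 3.4 = 51.82 → 52 rows.

Cast on 56 stitches; work 52 rows.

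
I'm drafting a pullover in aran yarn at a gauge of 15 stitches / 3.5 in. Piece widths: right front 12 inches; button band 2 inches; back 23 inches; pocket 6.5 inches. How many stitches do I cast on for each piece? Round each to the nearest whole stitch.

Rate = 15/3.5 = 4.286 sts per in.
right front: 12 × 4.286 = 51.43 → 51.
button band: 2 × 4.286 = 8.57 → 9.
back: 23 × 4.286 = 98.57 → 99.
pocket: 6.5 × 4.286 = 27.86 → 28.

right front 51; button band 9; back 99; pocket 28.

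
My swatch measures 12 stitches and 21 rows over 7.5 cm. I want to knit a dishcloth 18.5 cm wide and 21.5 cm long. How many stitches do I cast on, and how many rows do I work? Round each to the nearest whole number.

Cast on 30 stitches and work 60 rows.

Stitch gauge = 12/7.5 = 1.6 sts/cm; 18.5 × 1.6 = 29.60 → 30 sts.
Row gauge = 21/7.5 = 2.8 rows/cm; 21.5 × 2.8 = 60.20 → 60 rows.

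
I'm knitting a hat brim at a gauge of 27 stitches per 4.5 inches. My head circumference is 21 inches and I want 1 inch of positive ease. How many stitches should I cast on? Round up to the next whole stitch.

Finished = 21 + 1 = 22 in.
27 / 4.5 = 6 sts per inch.
22.00 × 6 = 132.00 sts.

132 stitches.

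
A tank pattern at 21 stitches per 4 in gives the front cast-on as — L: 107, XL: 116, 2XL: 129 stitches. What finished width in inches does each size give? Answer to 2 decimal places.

21/4 = 5.25 sts per in.
L: 107 / 5.25 = 20.381 → 20.38 in.
XL: 116 / 5.25 = 22.095 → 22.10 in.
2XL: 129 / 5.25 = 24.571 → 24.57 in.

L 20.38 inches; XL 22.10 inches; 2XL 24.57 inches.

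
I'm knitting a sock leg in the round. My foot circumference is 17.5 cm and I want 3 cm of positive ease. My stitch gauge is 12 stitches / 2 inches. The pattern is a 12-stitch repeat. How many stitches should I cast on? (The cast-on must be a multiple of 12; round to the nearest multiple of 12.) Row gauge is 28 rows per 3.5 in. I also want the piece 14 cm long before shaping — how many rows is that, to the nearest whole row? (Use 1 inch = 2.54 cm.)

Cast on 48 stitches; work 44 rows.

Finished = 17.5 + 3 = 20.5 cm.
20.5 cm × 1/2.54 = 8.07 inches.
12/2 = 6 sts per in; 8.07 × 6 = 48.43 sts.
Nearest multiple of 12 → 48.
14 cm = 5.51 inches; × 8 = 44.09 → 44 rows.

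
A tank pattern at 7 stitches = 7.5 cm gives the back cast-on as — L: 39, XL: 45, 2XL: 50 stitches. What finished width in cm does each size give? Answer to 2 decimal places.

L 41.79 cm; XL 48.21 cm; 2XL 53.57 cm.

7/7.5 = 0.933 sts per cm.
L: 39 / 0.933 = 41.786 → 41.79 cm.
XL: 45 / 0.933 = 48.214 → 48.21 cm.
2XL: 50 / 0.933 = 53.571 → 53.57 cm.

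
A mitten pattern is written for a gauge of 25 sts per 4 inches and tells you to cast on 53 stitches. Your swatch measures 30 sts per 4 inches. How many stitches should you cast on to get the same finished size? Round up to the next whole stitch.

Scale factor = 30 / 25 = 1.200.
53 × 30 / 25 = 63.60 sts.
→ 64 sts.

CO 64 sts.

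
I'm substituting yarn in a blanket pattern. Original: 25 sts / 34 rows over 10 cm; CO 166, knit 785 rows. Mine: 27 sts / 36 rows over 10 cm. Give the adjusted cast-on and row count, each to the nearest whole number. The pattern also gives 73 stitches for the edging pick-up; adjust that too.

Cast on 179 stitches; work 831 rows; edging pick-up 79 stitches.

Stitches: 166 × 27/25 = 179.28 → 179.
Rows: 785 × 36/34 = 831.18 → 831.
edging pick-up: 73 × 27/25 = 78.84 → 79.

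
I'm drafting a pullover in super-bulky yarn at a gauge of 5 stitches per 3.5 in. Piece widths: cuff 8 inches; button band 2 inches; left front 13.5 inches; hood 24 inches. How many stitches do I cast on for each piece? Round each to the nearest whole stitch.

Rate = 5/3.5 = 1.429 sts per in.
cuff: 8 × 1.429 = 11.43 → 11.
button band: 2 × 1.429 = 2.86 → 3.
left front: 13.5 × 1.429 = 19.29 → 19.
hood: 24 × 1.429 = 34.29 → 34.

cuff 11; button band 3; left front 19; hood 34.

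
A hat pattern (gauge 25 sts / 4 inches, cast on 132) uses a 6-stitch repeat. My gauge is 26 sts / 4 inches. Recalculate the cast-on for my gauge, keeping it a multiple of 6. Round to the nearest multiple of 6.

132 × 26 / 25 = 137.28.
Nearest multiple of 6: 138.

CO 138 sts.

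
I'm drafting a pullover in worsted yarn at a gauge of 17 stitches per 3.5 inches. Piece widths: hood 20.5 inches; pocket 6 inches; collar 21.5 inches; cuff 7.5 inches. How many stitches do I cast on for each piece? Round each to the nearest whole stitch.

hood 100; pocket 29; collar 104; cuff 36.

Rate = 17/3.5 = 4.857 sts per in.
hood: 20.5 × 4.857 = 99.57 → 100.
pocket: 6 × 4.857 = 29.14 → 29.
collar: 21.5 × 4.857 = 104.43 → 104.
cuff: 7.5 × 4.857 = 36.43 → 36.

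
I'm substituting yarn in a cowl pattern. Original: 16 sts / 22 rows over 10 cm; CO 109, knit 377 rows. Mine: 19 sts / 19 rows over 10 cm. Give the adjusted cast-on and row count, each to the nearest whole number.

Cast on 129 stitches; work 326 rows.

Stitches: 109 × 19/16 = 129.44 → 129.
Rows: 377 × 19/22 = 325.59 → 326.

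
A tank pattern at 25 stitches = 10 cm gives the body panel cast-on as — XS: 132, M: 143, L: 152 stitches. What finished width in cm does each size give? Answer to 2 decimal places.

XS 52.80 cm; M 57.20 cm; L 60.80 cm.

25/10 = 2.5 sts per cm.
XS: 132 / 2.5 = 52.800 → 52.80 cm.
M: 143 / 2.5 = 57.200 → 57.20 cm.
L: 152 / 2.5 = 60.800 → 60.80 cm.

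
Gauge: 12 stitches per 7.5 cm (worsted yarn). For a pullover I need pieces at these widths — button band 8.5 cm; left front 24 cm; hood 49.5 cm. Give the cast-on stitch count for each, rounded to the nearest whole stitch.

Rate = 12/7.5 = 1.6 sts per cm.
button band: 8.5 × 1.6 = 13.60 → 14.
left front: 24 × 1.6 = 38.40 → 38.
hood: 49.5 × 1.6 = 79.20 → 79.

button band 14; left front 38; hood 79.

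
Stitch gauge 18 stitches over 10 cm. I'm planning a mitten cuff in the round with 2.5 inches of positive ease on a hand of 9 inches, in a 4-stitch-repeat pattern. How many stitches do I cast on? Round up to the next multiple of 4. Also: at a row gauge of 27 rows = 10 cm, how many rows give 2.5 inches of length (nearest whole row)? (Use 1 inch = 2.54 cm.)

Cast on 56 stitches; work 17 rows.

Finished = 9 + 2.5 = 11.5 inches.
11.5 inches × 2.54 = 29.21 cm.
18/10 = 1.8 sts per cm; 29.21 × 1.8 = 52.58 sts.
Next multiple of 4 → 56.
2.5 inches = 6.35 cm; × 2.7 = 17.14 → 17 rows.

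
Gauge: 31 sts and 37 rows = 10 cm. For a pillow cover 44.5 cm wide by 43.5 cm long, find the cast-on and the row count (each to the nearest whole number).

Stitch gauge = 31/10 = 3.1 sts/cm; 44.5 × 3.1 = 137.95 → 138 sts.
Row gauge = 37/10 = 3.7 rows/cm; 43.5 × 3.7 = 160.95 → 161 rows.

Cast on 138 stitches and work 161 rows.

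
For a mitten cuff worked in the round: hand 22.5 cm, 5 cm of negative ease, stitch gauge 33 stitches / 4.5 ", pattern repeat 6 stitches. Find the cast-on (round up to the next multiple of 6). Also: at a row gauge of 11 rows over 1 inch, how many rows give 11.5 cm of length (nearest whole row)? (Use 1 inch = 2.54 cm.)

Cast on 54 stitches; work 50 rows.

Finished = 22.5 − 5 = 17.5 cm.
17.5 cm × 1/2.54 = 6.89 inches.
33/4.5 = 7.333 sts per in; 6.89 × 7.333 = 50.52 sts.
Next multiple of 6 → 54.
11.5 cm = 4.53 inches; × 11 = 49.80 → 50 rows.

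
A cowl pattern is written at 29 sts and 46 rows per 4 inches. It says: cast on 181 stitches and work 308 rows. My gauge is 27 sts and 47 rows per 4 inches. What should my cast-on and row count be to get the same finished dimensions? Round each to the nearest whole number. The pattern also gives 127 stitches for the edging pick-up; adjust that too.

Stitches: 181 × 27/29 = 168.52 → 169.
Rows: 308 × 47/46 = 314.70 → 315.
edging pick-up: 127 × 27/29 = 118.24 → 118.

Cast on 169 stitches; work 315 rows; edging pick-up 118 stitches.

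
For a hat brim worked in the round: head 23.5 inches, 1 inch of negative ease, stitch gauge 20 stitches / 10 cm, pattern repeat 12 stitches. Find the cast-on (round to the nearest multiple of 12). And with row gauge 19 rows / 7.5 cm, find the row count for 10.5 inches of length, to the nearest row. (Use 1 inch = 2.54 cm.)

Finished = 23.5 − 1 = 22.5 inches.
22.5 inches × 2.54 = 57.15 cm.
20/10 = 2 sts per cm; 57.15 × 2 = 114.30 sts.
Nearest multiple of 12 → 120.
10.5 inches = 26.67 cm; × 2.533 = 67.56 → 68 rows.

Cast on 120 stitches; work 68 rows.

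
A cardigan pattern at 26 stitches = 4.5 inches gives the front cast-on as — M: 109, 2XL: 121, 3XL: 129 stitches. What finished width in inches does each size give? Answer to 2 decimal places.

M 18.87 inches; 2XL 20.94 inches; 3XL 22.33 inches.

26/4.5 = 5.778 sts per in.
M: 109 / 5.778 = 18.865 → 18.87 in.
2XL: 121 / 5.778 = 20.942 → 20.94 in.
3XL: 129 / 5.778 = 22.327 → 22.33 in.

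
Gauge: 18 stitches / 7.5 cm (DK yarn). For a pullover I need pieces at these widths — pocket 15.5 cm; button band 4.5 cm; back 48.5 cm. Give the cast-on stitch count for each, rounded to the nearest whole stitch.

pocket 37; button band 11; back 116.

Rate = 18/7.5 = 2.4 sts per cm.
pocket: 15.5 × 2.4 = 37.20 → 37.
button band: 4.5 × 2.4 = 10.80 → 11.
back: 48.5 × 2.4 = 116.40 → 116.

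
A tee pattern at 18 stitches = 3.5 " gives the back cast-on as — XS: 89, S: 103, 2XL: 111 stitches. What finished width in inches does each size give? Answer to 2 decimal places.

XS 17.31 inches; S 20.03 inches; 2XL 21.58 inches.

18/3.5 = 5.143 sts per in.
XS: 89 / 5.143 = 17.306 → 17.31 in.
S: 103 / 5.143 = 20.028 → 20.03 in.
2XL: 111 / 5.143 = 21.583 → 21.58 in.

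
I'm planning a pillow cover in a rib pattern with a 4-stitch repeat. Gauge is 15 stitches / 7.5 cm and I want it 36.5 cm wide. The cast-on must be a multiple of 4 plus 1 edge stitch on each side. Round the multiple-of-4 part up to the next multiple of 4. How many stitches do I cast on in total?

15 / 7.5 = 2 sts per cm.
36.5 × 2 = 73.00 sts.
Less 2 edge sts → 71.00 for the repeat.
Next multiple of 4: 72.
Add back 2 edge sts → 74.

CO 74 sts.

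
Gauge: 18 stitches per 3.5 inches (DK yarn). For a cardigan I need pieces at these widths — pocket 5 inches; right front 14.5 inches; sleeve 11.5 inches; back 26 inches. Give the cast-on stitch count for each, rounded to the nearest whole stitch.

Rate = 18/3.5 = 5.143 sts per in.
pocket: 5 × 5.143 = 25.71 → 26.
right front: 14.5 × 5.143 = 74.57 → 75.
sleeve: 11.5 × 5.143 = 59.14 → 59.
back: 26 × 5.143 = 133.71 → 134.

pocket 26; right front 75; sleeve 59; back 134.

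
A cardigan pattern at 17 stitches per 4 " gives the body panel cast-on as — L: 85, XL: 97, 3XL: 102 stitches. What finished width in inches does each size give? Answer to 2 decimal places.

L 20.00 inches; XL 22.82 inches; 3XL 24.00 inches.

17/4 = 4.25 sts per in.
L: 85 / 4.25 = 20.000 → 20.00 in.
XL: 97 / 4.25 = 22.824 → 22.82 in.
3XL: 102 / 4.25 = 24.000 → 24.00 in.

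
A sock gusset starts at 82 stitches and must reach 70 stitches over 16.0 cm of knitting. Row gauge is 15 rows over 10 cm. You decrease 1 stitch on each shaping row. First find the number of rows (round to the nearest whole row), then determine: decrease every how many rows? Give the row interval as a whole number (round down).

Decrease every 2nd row.

Rows = 16.0 × 1.5 = 24.0 → 24 rows.
Stitches to remove: 12 → 12 shaping rows (at 1 st each).
24 / 12 = 2.00 → every 2 rows.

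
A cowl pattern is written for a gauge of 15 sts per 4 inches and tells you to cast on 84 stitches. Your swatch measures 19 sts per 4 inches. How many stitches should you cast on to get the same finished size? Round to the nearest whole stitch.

Cast on 106 stitches.

Scale factor = 19 / 15 = 1.267.
84 × 19 / 15 = 106.40 sts.
→ 106 sts.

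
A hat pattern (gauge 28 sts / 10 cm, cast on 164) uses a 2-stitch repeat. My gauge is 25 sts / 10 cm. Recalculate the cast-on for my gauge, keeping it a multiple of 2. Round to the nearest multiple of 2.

CO 146 sts.

164 × 25 / 28 = 146.43.
Nearest multiple of 2: 146.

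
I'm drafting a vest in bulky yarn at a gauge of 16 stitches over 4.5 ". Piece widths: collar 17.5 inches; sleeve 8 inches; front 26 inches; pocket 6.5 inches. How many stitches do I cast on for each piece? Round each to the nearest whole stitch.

collar 62; sleeve 28; front 92; pocket 23.

Rate = 16/4.5 = 3.556 sts per in.
collar: 17.5 × 3.556 = 62.22 → 62.
sleeve: 8 × 3.556 = 28.44 → 28.
front: 26 × 3.556 = 92.44 → 92.
pocket: 6.5 × 3.556 = 23.11 → 23.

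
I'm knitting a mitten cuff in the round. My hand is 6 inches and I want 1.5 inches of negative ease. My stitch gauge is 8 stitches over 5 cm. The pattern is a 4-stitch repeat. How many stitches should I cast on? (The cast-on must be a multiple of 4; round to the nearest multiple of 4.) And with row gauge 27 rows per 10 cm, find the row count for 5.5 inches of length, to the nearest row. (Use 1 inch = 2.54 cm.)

Finished = 6 − 1.5 = 4.5 inches.
4.5 inches × 2.54 = 11.43 cm.
8/5 = 1.6 sts per cm; 11.43 × 1.6 = 18.29 sts.
Nearest multiple of 4 → 20.
5.5 inches = 13.97 cm; × 2.7 = 37.72 → 38 rows.

Cast on 20 stitches; work 38 rows.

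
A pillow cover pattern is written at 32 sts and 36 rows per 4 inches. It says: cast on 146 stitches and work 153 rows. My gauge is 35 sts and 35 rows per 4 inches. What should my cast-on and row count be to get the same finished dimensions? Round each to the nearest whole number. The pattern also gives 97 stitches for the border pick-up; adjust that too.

Cast on 160 stitches; work 149 rows; border pick-up 106 stitches.

Stitches: 146 × 35/32 = 159.69 → 160.
Rows: 153 × 35/36 = 148.75 → 149.
border pick-up: 97 × 35/32 = 106.09 → 106.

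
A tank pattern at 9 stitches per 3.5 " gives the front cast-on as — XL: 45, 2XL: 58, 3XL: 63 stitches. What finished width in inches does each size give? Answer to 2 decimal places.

XL 17.50 inches; 2XL 22.56 inches; 3XL 24.50 inches.

9/3.5 = 2.571 sts per in.
XL: 45 / 2.571 = 17.500 → 17.50 in.
2XL: 58 / 2.571 = 22.556 → 22.56 in.
3XL: 63 / 2.571 = 24.500 → 24.50 in.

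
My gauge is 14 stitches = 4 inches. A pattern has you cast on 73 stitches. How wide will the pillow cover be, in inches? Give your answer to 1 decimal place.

20.9 inches.

14 stitches / 4 inch = 3.5 stitches per inch.
73 / 3.5 = 20.86 inches.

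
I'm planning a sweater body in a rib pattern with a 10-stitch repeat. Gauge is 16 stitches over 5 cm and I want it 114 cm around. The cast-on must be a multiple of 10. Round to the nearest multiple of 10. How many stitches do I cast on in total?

16 / 5 = 3.2 sts per cm.
114 × 3.2 = 364.80 sts.
Nearest multiple of 10: 360.

CO 360 sts.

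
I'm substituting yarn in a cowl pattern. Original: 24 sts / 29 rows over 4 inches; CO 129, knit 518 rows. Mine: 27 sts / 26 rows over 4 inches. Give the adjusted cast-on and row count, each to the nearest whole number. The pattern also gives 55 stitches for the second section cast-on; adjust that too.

Stitches: 129 × 27/24 = 145.12 → 145.
Rows: 518 × 26/29 = 464.41 → 464.
second section cast-on: 55 × 27/24 = 61.88 → 62.

Cast on 145 stitches; work 464 rows; second section cast-on 62 stitches.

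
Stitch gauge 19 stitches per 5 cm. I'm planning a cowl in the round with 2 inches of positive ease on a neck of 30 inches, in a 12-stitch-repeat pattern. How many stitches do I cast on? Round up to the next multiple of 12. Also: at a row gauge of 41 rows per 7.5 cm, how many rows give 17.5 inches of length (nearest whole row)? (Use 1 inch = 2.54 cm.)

Finished = 30 + 2 = 32 inches.
32 inches × 2.54 = 81.28 cm.
19/5 = 3.8 sts per cm; 81.28 × 3.8 = 308.86 sts.
Next multiple of 12 → 312.
17.5 inches = 44.45 cm; × 5.467 = 242.99 → 243 rows.

Cast on 312 stitches; work 243 rows.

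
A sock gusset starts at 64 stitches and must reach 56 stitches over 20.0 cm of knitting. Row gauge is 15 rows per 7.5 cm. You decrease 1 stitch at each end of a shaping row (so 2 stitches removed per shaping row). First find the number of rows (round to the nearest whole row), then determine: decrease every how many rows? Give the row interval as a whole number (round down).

Decrease every 10th row.

Rows = 20.0 × 2 = 40.0 → 40 rows.
Stitches to remove: 8 → 4 shaping rows (at 2 st each).
40 / 4 = 10.00 → every 10 rows.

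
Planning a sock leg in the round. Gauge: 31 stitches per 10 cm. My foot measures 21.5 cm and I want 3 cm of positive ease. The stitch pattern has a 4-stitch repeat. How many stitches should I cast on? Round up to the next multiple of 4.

Finished = 21.5 + 3 = 24.5 cm.
31 / 10 = 3.1 sts/cm.
24.5 × 3.1 = 75.95 sts.
Next multiple of 4: 76.

Cast on 76 stitches.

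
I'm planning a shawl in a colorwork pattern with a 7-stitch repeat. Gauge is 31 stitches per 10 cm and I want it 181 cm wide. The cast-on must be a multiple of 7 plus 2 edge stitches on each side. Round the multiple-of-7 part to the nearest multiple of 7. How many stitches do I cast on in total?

564 stitches.

31 / 10 = 3.1 sts per cm.
181 × 3.1 = 561.10 sts.
Less 4 edge sts → 557.10 for the repeat.
Nearest multiple of 7: 560.
Add back 4 edge sts → 564.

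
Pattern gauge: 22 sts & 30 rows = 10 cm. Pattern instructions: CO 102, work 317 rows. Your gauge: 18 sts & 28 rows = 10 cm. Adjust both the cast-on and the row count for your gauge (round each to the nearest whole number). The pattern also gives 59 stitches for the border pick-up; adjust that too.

Cast on 83 stitches; work 296 rows; border pick-up 48 stitches.

Stitches: 102 × 18/22 = 83.45 → 83.
Rows: 317 × 28/30 = 295.87 → 296.
border pick-up: 59 × 18/22 = 48.27 → 48.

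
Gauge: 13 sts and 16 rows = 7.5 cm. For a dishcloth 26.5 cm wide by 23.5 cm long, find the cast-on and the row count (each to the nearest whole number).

Cast on 46 stitches and work 50 rows.

Stitch gauge = 13/7.5 = 1.733 sts/cm; 26.5 × 1.733 = 45.93 → 46 sts.
Row gauge = 16/7.5 = 2.133 rows/cm; 23.5 × 2.133 = 50.13 → 50 rows.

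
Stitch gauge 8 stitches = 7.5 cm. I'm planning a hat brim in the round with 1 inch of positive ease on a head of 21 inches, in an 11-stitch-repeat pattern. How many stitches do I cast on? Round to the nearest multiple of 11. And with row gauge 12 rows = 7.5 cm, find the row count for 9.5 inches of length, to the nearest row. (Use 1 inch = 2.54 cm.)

Finished = 21 + 1 = 22 inches.
22 inches × 2.54 = 55.88 cm.
8/7.5 = 1.067 sts per cm; 55.88 × 1.067 = 59.61 sts.
Nearest multiple of 11 → 55.
9.5 inches = 24.13 cm; × 1.6 = 38.61 → 39 rows.

Cast on 55 stitches; work 39 rows.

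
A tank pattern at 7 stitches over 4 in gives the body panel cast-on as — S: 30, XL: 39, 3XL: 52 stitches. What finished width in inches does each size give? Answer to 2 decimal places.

S 17.14 inches; XL 22.29 inches; 3XL 29.71 inches.

7/4 = 1.75 sts per in.
S: 30 / 1.75 = 17.143 → 17.14 in.
XL: 39 / 1.75 = 22.286 → 22.29 in.
3XL: 52 / 1.75 = 29.714 → 29.71 in.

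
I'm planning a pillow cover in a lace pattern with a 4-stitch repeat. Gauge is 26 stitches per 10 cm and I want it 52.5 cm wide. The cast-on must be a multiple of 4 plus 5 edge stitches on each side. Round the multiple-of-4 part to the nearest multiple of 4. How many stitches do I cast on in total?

CO 138 sts.

26 / 10 = 2.6 sts per cm.
52.5 × 2.6 = 136.50 sts.
Less 10 edge sts → 126.50 for the repeat.
Nearest multiple of 4: 128.
Add back 10 edge sts → 138.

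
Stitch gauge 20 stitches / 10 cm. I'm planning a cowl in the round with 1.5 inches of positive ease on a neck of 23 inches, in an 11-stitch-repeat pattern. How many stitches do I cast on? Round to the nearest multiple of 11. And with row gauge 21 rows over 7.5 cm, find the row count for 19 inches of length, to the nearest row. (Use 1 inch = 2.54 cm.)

Cast on 121 stitches; work 135 rows.

Finished = 23 + 1.5 = 24.5 inches.
24.5 inches × 2.54 = 62.23 cm.
20/10 = 2 sts per cm; 62.23 × 2 = 124.46 sts.
Nearest multiple of 11 → 121.
19 inches = 48.26 cm; × 2.8 = 135.13 → 135 rows.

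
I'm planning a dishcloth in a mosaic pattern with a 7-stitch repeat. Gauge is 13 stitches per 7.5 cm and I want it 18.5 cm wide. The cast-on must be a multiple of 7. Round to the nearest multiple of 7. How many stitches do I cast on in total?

13 / 7.5 = 1.733 sts per cm.
18.5 × 1.733 = 32.07 sts.
Nearest multiple of 7: 35.

CO 35 sts.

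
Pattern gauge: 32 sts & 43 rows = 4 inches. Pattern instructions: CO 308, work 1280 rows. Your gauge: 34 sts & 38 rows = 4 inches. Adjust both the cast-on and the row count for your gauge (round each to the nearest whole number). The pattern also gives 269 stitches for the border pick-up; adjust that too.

Stitches: 308 × 34/32 = 327.25 → 327.
Rows: 1280 × 38/43 = 1131.16 → 1131.
border pick-up: 269 × 34/32 = 285.81 → 286.

Cast on 327 stitches; work 1131 rows; border pick-up 286 stitches.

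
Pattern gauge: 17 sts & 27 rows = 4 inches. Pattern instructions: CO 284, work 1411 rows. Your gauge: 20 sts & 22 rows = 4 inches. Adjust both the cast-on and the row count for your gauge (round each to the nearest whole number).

Stitches: 284 × 20/17 = 334.12 → 334.
Rows: 1411 × 22/27 = 1149.70 → 1150.

Cast on 334 stitches; work 1150 rows.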